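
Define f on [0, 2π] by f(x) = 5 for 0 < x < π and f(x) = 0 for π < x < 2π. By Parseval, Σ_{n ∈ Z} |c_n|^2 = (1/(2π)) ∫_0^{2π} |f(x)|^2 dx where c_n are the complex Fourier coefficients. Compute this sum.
Σ |c_n|^2 = 25/2

Parseval equates the L^2 energy of f (normalised by 1/(2π)) with the ℓ^2 sum of its Fourier coefficients: (1/(2π)) ∫_0^{2π} |f|^2 = Σ |c_n|^2.
Compute the left side: (1/(2π)) [∫_0^π 5^2 dx + ∫_π^{2π} 0^2 dx] = (1/(2π)) · (25π + 0π) = (25 + 0)/2 = 25/2.
So Σ_{n ∈ Z} |c_n|^2 = 25/2.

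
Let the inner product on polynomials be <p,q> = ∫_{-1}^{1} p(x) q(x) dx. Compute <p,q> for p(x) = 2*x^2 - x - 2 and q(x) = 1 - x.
<p,q> = -2

Expand the product: p(x)·q(x) = -2*x^3 + 3*x^2 + x - 2.
∫_{-1}^{1} of each monomial x^k gives [2/(k+1) if k even, 0 if k odd]. Integrating term-by-term (or equivalently evaluating the antiderivative F(x) = -x^4/2 + x^3 + x^2/2 - 2*x at the endpoints):
  F(1) − F(−1) = -1 − (1) = -2.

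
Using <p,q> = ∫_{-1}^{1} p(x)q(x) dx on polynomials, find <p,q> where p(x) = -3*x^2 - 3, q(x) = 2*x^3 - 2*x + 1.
<p,q> = -8

Expand the product: p(x)·q(x) = -6*x^5 - 3*x^2 + 6*x - 3.
∫_{-1}^{1} of each monomial x^k gives [2/(k+1) if k even, 0 if k odd]. Integrating term-by-term (or equivalently evaluating the antiderivative F(x) = -x^6 - x^3 + 3*x^2 - 3*x at the endpoints):
  F(1) − F(−1) = -2 − (6) = -8.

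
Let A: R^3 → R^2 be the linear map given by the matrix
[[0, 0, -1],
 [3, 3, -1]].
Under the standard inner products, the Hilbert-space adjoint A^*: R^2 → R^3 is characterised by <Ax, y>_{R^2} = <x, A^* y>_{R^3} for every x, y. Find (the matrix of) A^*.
A^* = A^T =
[[0, 3],
 [0, 3],
 [-1, -1]]

For real matrices with standard dot products, the defining identity <Ax, y> = <x, A^* y> gives (Ax)^T y = x^T (A^*) y, i.e. x^T A^T y = x^T (A^*) y. Since this holds for all x, y, we must have A^* = A^T. Therefore
A^* =
[[0, 3],
 [0, 3],
 [-1, -1]].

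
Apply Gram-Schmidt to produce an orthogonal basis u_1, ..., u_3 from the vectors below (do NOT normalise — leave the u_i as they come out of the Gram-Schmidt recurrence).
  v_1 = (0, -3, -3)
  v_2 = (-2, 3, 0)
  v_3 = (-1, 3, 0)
Orthogonal basis:
  u_1 = (0, -3, -3)
  u_2 = (-2, 3/2, -3/2)
  u_3 = (9/17, 6/17, -6/17)

Apply the Gram-Schmidt recurrence
  u_1 = v_1
  u_i = v_i − Σ_{j<i} ((v_i · u_j) / (u_j · u_j)) · u_j.

Step by step this gives:
  u_1 = (0, -3, -3)
  u_2 = (-2, 3/2, -3/2)
  u_3 = (9/17, 6/17, -6/17)

Orthogonality check:
  u_2 · u_1 = 0 (should be 0)
  u_3 · u_1 = 0 (should be 0)
  u_3 · u_2 = 0 (should be 0)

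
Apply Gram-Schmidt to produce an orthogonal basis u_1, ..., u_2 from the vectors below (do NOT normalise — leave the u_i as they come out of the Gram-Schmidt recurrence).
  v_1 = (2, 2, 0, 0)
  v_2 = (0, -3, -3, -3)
Orthogonal basis:
  u_1 = (2, 2, 0, 0)
  u_2 = (3/2, -3/2, -3, -3)

Apply the Gram-Schmidt recurrence
  u_1 = v_1
  u_i = v_i − Σ_{j<i} ((v_i · u_j) / (u_j · u_j)) · u_j.

Step by step this gives:
  u_1 = (2, 2, 0, 0)
  u_2 = (3/2, -3/2, -3, -3)

Orthogonality check:
  u_2 · u_1 = 0 (should be 0)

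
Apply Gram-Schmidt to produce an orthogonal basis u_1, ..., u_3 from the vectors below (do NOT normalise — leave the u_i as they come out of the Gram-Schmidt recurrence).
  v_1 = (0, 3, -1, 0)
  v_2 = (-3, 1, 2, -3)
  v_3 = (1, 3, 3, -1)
Orthogonal basis:
  u_1 = (0, 3, -1, 0)
  u_2 = (-3, 7/10, 21/10, -3)
  u_3 = (481/229, 216/229, 648/229, 23/229)

Apply the Gram-Schmidt recurrence
  u_1 = v_1
  u_i = v_i − Σ_{j<i} ((v_i · u_j) / (u_j · u_j)) · u_j.

Step by step this gives:
  u_1 = (0, 3, -1, 0)
  u_2 = (-3, 7/10, 21/10, -3)
  u_3 = (481/229, 216/229, 648/229, 23/229)

Orthogonality check:
  u_2 · u_1 = 0 (should be 0)
  u_3 · u_1 = 0 (should be 0)
  u_3 · u_2 = 0 (should be 0)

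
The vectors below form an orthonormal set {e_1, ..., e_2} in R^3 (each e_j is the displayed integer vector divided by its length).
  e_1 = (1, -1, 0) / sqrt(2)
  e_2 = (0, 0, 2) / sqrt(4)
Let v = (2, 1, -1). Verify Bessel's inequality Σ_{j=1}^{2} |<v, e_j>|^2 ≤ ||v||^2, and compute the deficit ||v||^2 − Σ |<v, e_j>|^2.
Σ |<v, e_j>|^2 = 3/2; ||v||^2 = 6; deficit = 9/2

Write each e_j = u_j / sqrt(<u_j, u_j>) where u_j is the displayed integer vector. Then <v, e_j> = <v, u_j> / sqrt(<u_j, u_j>), so |<v, e_j>|^2 = <v, u_j>^2 / <u_j, u_j>.
Coefficients: <v, e_1> = 1/sqrt(2), <v, e_2> = -2/sqrt(4).
Square and sum: Σ |<v, e_j>|^2 = 3/2.
Compute ||v||^2 = v·v = 6.
Deficit = 6 − 3/2 = 9/2 ≥ 0, confirming Bessel's inequality. (The deficit equals ||v − Σ <v,e_j> e_j||^2, the squared distance from v to span{e_j}.)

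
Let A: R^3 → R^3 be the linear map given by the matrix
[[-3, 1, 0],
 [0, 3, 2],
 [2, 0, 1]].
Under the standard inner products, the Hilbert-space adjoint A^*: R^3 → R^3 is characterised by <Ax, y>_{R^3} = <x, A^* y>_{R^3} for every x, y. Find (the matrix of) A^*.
A^* = A^T =
[[-3, 0, 2],
 [1, 3, 0],
 [0, 2, 1]]

For real matrices with standard dot products, the defining identity <Ax, y> = <x, A^* y> gives (Ax)^T y = x^T (A^*) y, i.e. x^T A^T y = x^T (A^*) y. Since this holds for all x, y, we must have A^* = A^T. Therefore
A^* =
[[-3, 0, 2],
 [1, 3, 0],
 [0, 2, 1]].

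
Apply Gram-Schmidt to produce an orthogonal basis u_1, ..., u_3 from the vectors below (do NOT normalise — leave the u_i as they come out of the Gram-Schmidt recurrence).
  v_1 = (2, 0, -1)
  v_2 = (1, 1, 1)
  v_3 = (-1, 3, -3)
Orthogonal basis:
  u_1 = (2, 0, -1)
  u_2 = (3/5, 1, 6/5)
  u_3 = (-8/7, 24/7, -16/7)

Apply the Gram-Schmidt recurrence
  u_1 = v_1
  u_i = v_i − Σ_{j<i} ((v_i · u_j) / (u_j · u_j)) · u_j.

Step by step this gives:
  u_1 = (2, 0, -1)
  u_2 = (3/5, 1, 6/5)
  u_3 = (-8/7, 24/7, -16/7)

Orthogonality check:
  u_2 · u_1 = 0 (should be 0)
  u_3 · u_1 = 0 (should be 0)
  u_3 · u_2 = 0 (should be 0)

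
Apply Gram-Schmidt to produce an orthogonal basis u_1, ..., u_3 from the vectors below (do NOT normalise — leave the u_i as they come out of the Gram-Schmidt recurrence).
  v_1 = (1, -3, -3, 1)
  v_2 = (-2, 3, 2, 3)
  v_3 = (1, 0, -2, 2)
Orthogonal basis:
  u_1 = (1, -3, -3, 1)
  u_2 = (-13/10, 9/10, -1/10, 37/10)
  u_3 = (19/18, 1, -11/18, 1/9)

Apply the Gram-Schmidt recurrence
  u_1 = v_1
  u_i = v_i − Σ_{j<i} ((v_i · u_j) / (u_j · u_j)) · u_j.

Step by step this gives:
  u_1 = (1, -3, -3, 1)
  u_2 = (-13/10, 9/10, -1/10, 37/10)
  u_3 = (19/18, 1, -11/18, 1/9)

Orthogonality check:
  u_2 · u_1 = 0 (should be 0)
  u_3 · u_1 = 0 (should be 0)
  u_3 · u_2 = 0 (should be 0)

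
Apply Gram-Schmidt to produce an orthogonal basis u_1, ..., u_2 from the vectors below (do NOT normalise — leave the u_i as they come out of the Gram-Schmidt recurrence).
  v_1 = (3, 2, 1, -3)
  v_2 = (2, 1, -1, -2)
Orthogonal basis:
  u_1 = (3, 2, 1, -3)
  u_2 = (7/23, -3/23, -36/23, -7/23)

Apply the Gram-Schmidt recurrence
  u_1 = v_1
  u_i = v_i − Σ_{j<i} ((v_i · u_j) / (u_j · u_j)) · u_j.

Step by step this gives:
  u_1 = (3, 2, 1, -3)
  u_2 = (7/23, -3/23, -36/23, -7/23)

Orthogonality check:
  u_2 · u_1 = 0 (should be 0)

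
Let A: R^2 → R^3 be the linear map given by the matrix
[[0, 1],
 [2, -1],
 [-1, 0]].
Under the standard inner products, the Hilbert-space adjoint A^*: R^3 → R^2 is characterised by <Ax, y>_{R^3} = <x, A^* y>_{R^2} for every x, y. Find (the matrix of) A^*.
A^* = A^T =
[[0, 2, -1],
 [1, -1, 0]]

For real matrices with standard dot products, the defining identity <Ax, y> = <x, A^* y> gives (Ax)^T y = x^T (A^*) y, i.e. x^T A^T y = x^T (A^*) y. Since this holds for all x, y, we must have A^* = A^T. Therefore
A^* =
[[0, 2, -1],
 [1, -1, 0]].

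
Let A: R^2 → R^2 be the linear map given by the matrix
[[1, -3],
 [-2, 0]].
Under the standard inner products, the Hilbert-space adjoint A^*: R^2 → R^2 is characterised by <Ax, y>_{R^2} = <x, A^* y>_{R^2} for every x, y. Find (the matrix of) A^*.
A^* = A^T =
[[1, -2],
 [-3, 0]]

For real matrices with standard dot products, the defining identity <Ax, y> = <x, A^* y> gives (Ax)^T y = x^T (A^*) y, i.e. x^T A^T y = x^T (A^*) y. Since this holds for all x, y, we must have A^* = A^T. Therefore
A^* =
[[1, -2],
 [-3, 0]].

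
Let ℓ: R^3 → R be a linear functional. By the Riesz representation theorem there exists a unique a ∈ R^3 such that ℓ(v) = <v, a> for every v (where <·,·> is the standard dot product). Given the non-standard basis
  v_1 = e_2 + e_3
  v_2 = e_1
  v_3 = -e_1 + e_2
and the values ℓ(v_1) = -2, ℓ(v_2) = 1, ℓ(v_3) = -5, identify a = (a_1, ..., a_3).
a = (1, -4, 2)

Write a = (a_1, ..., a_3) in the standard basis. For each basis vector v_i, ℓ(v_i) = <v_i, a> is a linear equation in the a_j's. Collect the n equations into a matrix system V a = ℓ, where row i of V is v_i (expressed in the standard basis). Since V is invertible (lower-triangular with 1s on the diagonal, up to permutation), solve by back-substitution:
  V =
[[0, 1, 1],
 [1, 0, 0],
 [-1, 1, 0]]
  V a = (-2, 1, -5)
Solving gives a = (1, -4, 2).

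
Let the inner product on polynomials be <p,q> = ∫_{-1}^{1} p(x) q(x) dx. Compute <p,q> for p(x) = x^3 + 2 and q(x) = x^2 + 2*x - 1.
<p,q> = -28/15

Expand the product: p(x)·q(x) = x^5 + 2*x^4 - x^3 + 2*x^2 + 4*x - 2.
∫_{-1}^{1} of each monomial x^k gives [2/(k+1) if k even, 0 if k odd]. Integrating term-by-term (or equivalently evaluating the antiderivative F(x) = x^6/6 + 2*x^5/5 - x^4/4 + 2*x^3/3 + 2*x^2 - 2*x at the endpoints):
  F(1) − F(−1) = 59/60 − (57/20) = -28/15.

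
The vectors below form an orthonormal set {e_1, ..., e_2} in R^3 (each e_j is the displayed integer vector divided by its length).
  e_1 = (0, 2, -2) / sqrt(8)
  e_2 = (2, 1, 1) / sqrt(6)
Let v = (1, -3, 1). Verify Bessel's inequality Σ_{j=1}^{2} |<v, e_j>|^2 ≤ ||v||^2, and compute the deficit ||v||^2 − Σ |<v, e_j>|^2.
Σ |<v, e_j>|^2 = 8; ||v||^2 = 11; deficit = 3

Write each e_j = u_j / sqrt(<u_j, u_j>) where u_j is the displayed integer vector. Then <v, e_j> = <v, u_j> / sqrt(<u_j, u_j>), so |<v, e_j>|^2 = <v, u_j>^2 / <u_j, u_j>.
Coefficients: <v, e_1> = -8/sqrt(8), <v, e_2> = 0/sqrt(6).
Square and sum: Σ |<v, e_j>|^2 = 8.
Compute ||v||^2 = v·v = 11.
Deficit = 11 − 8 = 3 ≥ 0, confirming Bessel's inequality. (The deficit equals ||v − Σ <v,e_j> e_j||^2, the squared distance from v to span{e_j}.)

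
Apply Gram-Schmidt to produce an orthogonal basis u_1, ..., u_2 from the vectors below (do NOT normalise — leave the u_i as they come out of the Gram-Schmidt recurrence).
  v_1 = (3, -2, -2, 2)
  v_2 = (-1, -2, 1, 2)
Orthogonal basis:
  u_1 = (3, -2, -2, 2)
  u_2 = (-10/7, -12/7, 9/7, 12/7)

Apply the Gram-Schmidt recurrence
  u_1 = v_1
  u_i = v_i − Σ_{j<i} ((v_i · u_j) / (u_j · u_j)) · u_j.

Step by step this gives:
  u_1 = (3, -2, -2, 2)
  u_2 = (-10/7, -12/7, 9/7, 12/7)

Orthogonality check:
  u_2 · u_1 = 0 (should be 0)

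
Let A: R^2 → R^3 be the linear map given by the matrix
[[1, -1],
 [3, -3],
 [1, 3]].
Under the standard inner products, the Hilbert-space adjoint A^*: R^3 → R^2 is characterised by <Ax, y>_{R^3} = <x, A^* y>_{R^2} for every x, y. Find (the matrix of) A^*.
A^* = A^T =
[[1, 3, 1],
 [-1, -3, 3]]

For real matrices with standard dot products, the defining identity <Ax, y> = <x, A^* y> gives (Ax)^T y = x^T (A^*) y, i.e. x^T A^T y = x^T (A^*) y. Since this holds for all x, y, we must have A^* = A^T. Therefore
A^* =
[[1, 3, 1],
 [-1, -3, 3]].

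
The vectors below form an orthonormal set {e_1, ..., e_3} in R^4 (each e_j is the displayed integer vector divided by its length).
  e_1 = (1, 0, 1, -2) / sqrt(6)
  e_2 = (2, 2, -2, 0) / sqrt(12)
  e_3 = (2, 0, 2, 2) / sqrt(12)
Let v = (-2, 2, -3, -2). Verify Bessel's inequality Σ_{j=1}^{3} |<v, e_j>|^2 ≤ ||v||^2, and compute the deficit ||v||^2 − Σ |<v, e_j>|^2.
Σ |<v, e_j>|^2 = 39/2; ||v||^2 = 21; deficit = 3/2

Write each e_j = u_j / sqrt(<u_j, u_j>) where u_j is the displayed integer vector. Then <v, e_j> = <v, u_j> / sqrt(<u_j, u_j>), so |<v, e_j>|^2 = <v, u_j>^2 / <u_j, u_j>.
Coefficients: <v, e_1> = -1/sqrt(6), <v, e_2> = 6/sqrt(12), <v, e_3> = -14/sqrt(12).
Square and sum: Σ |<v, e_j>|^2 = 39/2.
Compute ||v||^2 = v·v = 21.
Deficit = 21 − 39/2 = 3/2 ≥ 0, confirming Bessel's inequality. (The deficit equals ||v − Σ <v,e_j> e_j||^2, the squared distance from v to span{e_j}.)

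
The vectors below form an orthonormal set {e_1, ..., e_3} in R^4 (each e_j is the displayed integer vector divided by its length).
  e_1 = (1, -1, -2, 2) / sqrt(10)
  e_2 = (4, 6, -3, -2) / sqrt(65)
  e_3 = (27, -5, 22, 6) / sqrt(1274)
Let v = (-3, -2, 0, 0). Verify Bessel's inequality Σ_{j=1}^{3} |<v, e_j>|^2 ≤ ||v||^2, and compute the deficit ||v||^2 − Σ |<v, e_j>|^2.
Σ |<v, e_j>|^2 = 633/49; ||v||^2 = 13; deficit = 4/49

Write each e_j = u_j / sqrt(<u_j, u_j>) where u_j is the displayed integer vector. Then <v, e_j> = <v, u_j> / sqrt(<u_j, u_j>), so |<v, e_j>|^2 = <v, u_j>^2 / <u_j, u_j>.
Coefficients: <v, e_1> = -1/sqrt(10), <v, e_2> = -24/sqrt(65), <v, e_3> = -71/sqrt(1274).
Square and sum: Σ |<v, e_j>|^2 = 633/49.
Compute ||v||^2 = v·v = 13.
Deficit = 13 − 633/49 = 4/49 ≥ 0, confirming Bessel's inequality. (The deficit equals ||v − Σ <v,e_j> e_j||^2, the squared distance from v to span{e_j}.)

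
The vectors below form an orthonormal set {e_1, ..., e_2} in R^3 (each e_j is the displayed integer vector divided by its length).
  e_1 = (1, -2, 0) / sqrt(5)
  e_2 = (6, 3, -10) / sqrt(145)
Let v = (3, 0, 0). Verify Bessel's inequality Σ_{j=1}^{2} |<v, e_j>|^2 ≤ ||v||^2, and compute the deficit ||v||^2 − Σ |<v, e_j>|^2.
Σ |<v, e_j>|^2 = 117/29; ||v||^2 = 9; deficit = 144/29

Write each e_j = u_j / sqrt(<u_j, u_j>) where u_j is the displayed integer vector. Then <v, e_j> = <v, u_j> / sqrt(<u_j, u_j>), so |<v, e_j>|^2 = <v, u_j>^2 / <u_j, u_j>.
Coefficients: <v, e_1> = 3/sqrt(5), <v, e_2> = 18/sqrt(145).
Square and sum: Σ |<v, e_j>|^2 = 117/29.
Compute ||v||^2 = v·v = 9.
Deficit = 9 − 117/29 = 144/29 ≥ 0, confirming Bessel's inequality. (The deficit equals ||v − Σ <v,e_j> e_j||^2, the squared distance from v to span{e_j}.)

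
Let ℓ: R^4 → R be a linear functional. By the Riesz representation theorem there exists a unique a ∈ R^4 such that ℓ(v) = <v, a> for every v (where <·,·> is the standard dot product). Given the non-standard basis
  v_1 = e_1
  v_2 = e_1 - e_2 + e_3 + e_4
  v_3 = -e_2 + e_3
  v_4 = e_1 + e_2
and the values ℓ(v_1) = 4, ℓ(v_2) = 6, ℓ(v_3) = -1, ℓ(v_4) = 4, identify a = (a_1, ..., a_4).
a = (4, 0, -1, 3)

Write a = (a_1, ..., a_4) in the standard basis. For each basis vector v_i, ℓ(v_i) = <v_i, a> is a linear equation in the a_j's. Collect the n equations into a matrix system V a = ℓ, where row i of V is v_i (expressed in the standard basis). Since V is invertible (lower-triangular with 1s on the diagonal, up to permutation), solve by back-substitution:
  V =
[[1, 0, 0, 0],
 [1, -1, 1, 1],
 [0, -1, 1, 0],
 [1, 1, 0, 0]]
  V a = (4, 6, -1, 4)
Solving gives a = (4, 0, -1, 3).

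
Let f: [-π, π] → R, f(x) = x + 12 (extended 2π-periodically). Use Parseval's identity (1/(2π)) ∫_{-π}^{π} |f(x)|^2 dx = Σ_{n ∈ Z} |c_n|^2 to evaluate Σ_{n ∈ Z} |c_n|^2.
Σ |c_n|^2 = π^2/3 + 144

Expand and integrate term by term over [-π, π]:
  ∫ (x)^2 dx = 1·(2π^3/3); ∫ 2·1·(12)·x dx = 0 (odd integrand); ∫ 12^2 dx = 144·2π.
So (1/(2π)) ∫_{-π}^{π} (x + 12)^2 dx = 1π^2/3 + 144 = π^2/3 + 144.
Parseval ⇒ Σ |c_n|^2 = π^2/3 + 144.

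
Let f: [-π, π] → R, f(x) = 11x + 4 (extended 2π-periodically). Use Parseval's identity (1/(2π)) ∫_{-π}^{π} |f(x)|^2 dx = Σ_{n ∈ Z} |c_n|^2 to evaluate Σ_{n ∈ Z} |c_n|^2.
Σ |c_n|^2 = 121π^2/3 + 16

Expand and integrate term by term over [-π, π]:
  ∫ (11x)^2 dx = 121·(2π^3/3); ∫ 2·11·(4)·x dx = 0 (odd integrand); ∫ 4^2 dx = 16·2π.
So (1/(2π)) ∫_{-π}^{π} (11x + 4)^2 dx = 121π^2/3 + 16 = 121π^2/3 + 16.
Parseval ⇒ Σ |c_n|^2 = 121π^2/3 + 16.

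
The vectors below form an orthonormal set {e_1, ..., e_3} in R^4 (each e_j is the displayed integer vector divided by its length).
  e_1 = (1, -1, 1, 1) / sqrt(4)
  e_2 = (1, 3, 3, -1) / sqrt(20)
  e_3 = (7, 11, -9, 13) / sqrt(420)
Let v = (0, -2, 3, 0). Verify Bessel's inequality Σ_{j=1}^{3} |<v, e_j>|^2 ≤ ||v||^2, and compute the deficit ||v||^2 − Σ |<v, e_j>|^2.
Σ |<v, e_j>|^2 = 149/12; ||v||^2 = 13; deficit = 7/12

Write each e_j = u_j / sqrt(<u_j, u_j>) where u_j is the displayed integer vector. Then <v, e_j> = <v, u_j> / sqrt(<u_j, u_j>), so |<v, e_j>|^2 = <v, u_j>^2 / <u_j, u_j>.
Coefficients: <v, e_1> = 5/sqrt(4), <v, e_2> = 3/sqrt(20), <v, e_3> = -49/sqrt(420).
Square and sum: Σ |<v, e_j>|^2 = 149/12.
Compute ||v||^2 = v·v = 13.
Deficit = 13 − 149/12 = 7/12 ≥ 0, confirming Bessel's inequality. (The deficit equals ||v − Σ <v,e_j> e_j||^2, the squared distance from v to span{e_j}.)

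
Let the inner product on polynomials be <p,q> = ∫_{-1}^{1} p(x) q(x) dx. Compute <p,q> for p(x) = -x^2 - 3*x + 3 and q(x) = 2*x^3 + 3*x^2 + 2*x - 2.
<p,q> = -184/15

Expand the product: p(x)·q(x) = -2*x^5 - 9*x^4 - 5*x^3 + 5*x^2 + 12*x - 6.
∫_{-1}^{1} of each monomial x^k gives [2/(k+1) if k even, 0 if k odd]. Integrating term-by-term (or equivalently evaluating the antiderivative F(x) = -x^6/3 - 9*x^5/5 - 5*x^4/4 + 5*x^3/3 + 6*x^2 - 6*x at the endpoints):
  F(1) − F(−1) = -103/60 − (211/20) = -184/15.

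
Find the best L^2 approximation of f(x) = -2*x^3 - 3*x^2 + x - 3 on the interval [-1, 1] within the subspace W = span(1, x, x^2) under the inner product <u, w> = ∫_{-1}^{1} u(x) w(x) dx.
g(x) = -3*x^2 - x/5 - 3

The best approximation g ∈ W is the orthogonal projection of f onto W. Writing g = a_0 + a_1 x + a_2 x^2, the coefficients solve the normal equations G · a = b where
  G_{ij} = <φ_i, φ_j> and b_i = <f, φ_i>, with φ_0 = 1, φ_1 = x, φ_2 = x^2.
G =
  [2, 0, 2/3]
  [0, 2/3, 0]
  [2/3, 0, 2/5],
b = (-8, -2/15, -16/5).
Solving gives a_0 = -3, a_1 = -1/5, a_2 = -3, so
  g(x) = -3*x^2 - x/5 - 3.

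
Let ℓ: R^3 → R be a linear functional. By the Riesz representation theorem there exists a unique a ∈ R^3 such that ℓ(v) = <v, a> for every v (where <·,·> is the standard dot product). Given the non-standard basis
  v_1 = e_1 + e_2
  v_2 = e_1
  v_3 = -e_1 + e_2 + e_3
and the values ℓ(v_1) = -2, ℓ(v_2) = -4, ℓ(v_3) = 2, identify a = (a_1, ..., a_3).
a = (-4, 2, -4)

Write a = (a_1, ..., a_3) in the standard basis. For each basis vector v_i, ℓ(v_i) = <v_i, a> is a linear equation in the a_j's. Collect the n equations into a matrix system V a = ℓ, where row i of V is v_i (expressed in the standard basis). Since V is invertible (lower-triangular with 1s on the diagonal, up to permutation), solve by back-substitution:
  V =
[[1, 1, 0],
 [1, 0, 0],
 [-1, 1, 1]]
  V a = (-2, -4, 2)
Solving gives a = (-4, 2, -4).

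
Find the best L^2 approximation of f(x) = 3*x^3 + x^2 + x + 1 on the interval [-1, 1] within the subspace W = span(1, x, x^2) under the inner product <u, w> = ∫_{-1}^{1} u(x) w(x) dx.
g(x) = x^2 + 14*x/5 + 1

The best approximation g ∈ W is the orthogonal projection of f onto W. Writing g = a_0 + a_1 x + a_2 x^2, the coefficients solve the normal equations G · a = b where
  G_{ij} = <φ_i, φ_j> and b_i = <f, φ_i>, with φ_0 = 1, φ_1 = x, φ_2 = x^2.
G =
  [2, 0, 2/3]
  [0, 2/3, 0]
  [2/3, 0, 2/5],
b = (8/3, 28/15, 16/15).
Solving gives a_0 = 1, a_1 = 14/5, a_2 = 1, so
  g(x) = x^2 + 14*x/5 + 1.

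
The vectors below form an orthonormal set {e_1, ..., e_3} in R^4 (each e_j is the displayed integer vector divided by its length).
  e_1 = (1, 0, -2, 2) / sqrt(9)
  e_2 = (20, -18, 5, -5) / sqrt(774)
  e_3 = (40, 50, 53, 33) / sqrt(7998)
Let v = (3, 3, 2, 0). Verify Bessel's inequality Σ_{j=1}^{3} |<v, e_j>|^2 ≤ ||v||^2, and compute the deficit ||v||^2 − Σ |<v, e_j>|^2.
Σ |<v, e_j>|^2 = 1685/93; ||v||^2 = 22; deficit = 361/93

Write each e_j = u_j / sqrt(<u_j, u_j>) where u_j is the displayed integer vector. Then <v, e_j> = <v, u_j> / sqrt(<u_j, u_j>), so |<v, e_j>|^2 = <v, u_j>^2 / <u_j, u_j>.
Coefficients: <v, e_1> = -1/sqrt(9), <v, e_2> = 16/sqrt(774), <v, e_3> = 376/sqrt(7998).
Square and sum: Σ |<v, e_j>|^2 = 1685/93.
Compute ||v||^2 = v·v = 22.
Deficit = 22 − 1685/93 = 361/93 ≥ 0, confirming Bessel's inequality. (The deficit equals ||v − Σ <v,e_j> e_j||^2, the squared distance from v to span{e_j}.)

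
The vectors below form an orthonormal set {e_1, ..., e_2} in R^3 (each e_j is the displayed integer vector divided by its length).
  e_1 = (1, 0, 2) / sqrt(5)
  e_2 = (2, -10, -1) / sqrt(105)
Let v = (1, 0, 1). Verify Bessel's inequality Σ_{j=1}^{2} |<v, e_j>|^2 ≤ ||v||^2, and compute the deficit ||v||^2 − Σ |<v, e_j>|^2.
Σ |<v, e_j>|^2 = 38/21; ||v||^2 = 2; deficit = 4/21

Write each e_j = u_j / sqrt(<u_j, u_j>) where u_j is the displayed integer vector. Then <v, e_j> = <v, u_j> / sqrt(<u_j, u_j>), so |<v, e_j>|^2 = <v, u_j>^2 / <u_j, u_j>.
Coefficients: <v, e_1> = 3/sqrt(5), <v, e_2> = 1/sqrt(105).
Square and sum: Σ |<v, e_j>|^2 = 38/21.
Compute ||v||^2 = v·v = 2.
Deficit = 2 − 38/21 = 4/21 ≥ 0, confirming Bessel's inequality. (The deficit equals ||v − Σ <v,e_j> e_j||^2, the squared distance from v to span{e_j}.)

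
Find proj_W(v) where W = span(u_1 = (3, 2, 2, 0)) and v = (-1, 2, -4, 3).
proj_W(v) = (-21/17, -14/17, -14/17, 0)

Set up U = [u_1 | ... | u_1] ∈ R^(4×1). The projector onto W = col(U) is P = U (U^T U)^(-1) U^T.
Compute U^T U =
  [17],
and U^T v = (-7).
Solve U^T U · c = U^T v for the coefficients: c = (-7/17). The projection is proj_W(v) = U c.
Check: (v - proj_W(v)) · u_1 = 0  (should be 0).
Result: proj_W(v) = (-21/17, -14/17, -14/17, 0).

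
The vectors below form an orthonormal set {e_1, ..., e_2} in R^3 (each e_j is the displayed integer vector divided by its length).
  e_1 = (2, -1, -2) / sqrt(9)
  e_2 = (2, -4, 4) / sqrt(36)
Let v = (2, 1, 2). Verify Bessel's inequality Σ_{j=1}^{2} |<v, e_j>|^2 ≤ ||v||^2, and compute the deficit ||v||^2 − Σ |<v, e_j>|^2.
Σ |<v, e_j>|^2 = 17/9; ||v||^2 = 9; deficit = 64/9

Write each e_j = u_j / sqrt(<u_j, u_j>) where u_j is the displayed integer vector. Then <v, e_j> = <v, u_j> / sqrt(<u_j, u_j>), so |<v, e_j>|^2 = <v, u_j>^2 / <u_j, u_j>.
Coefficients: <v, e_1> = -1/sqrt(9), <v, e_2> = 8/sqrt(36).
Square and sum: Σ |<v, e_j>|^2 = 17/9.
Compute ||v||^2 = v·v = 9.
Deficit = 9 − 17/9 = 64/9 ≥ 0, confirming Bessel's inequality. (The deficit equals ||v − Σ <v,e_j> e_j||^2, the squared distance from v to span{e_j}.)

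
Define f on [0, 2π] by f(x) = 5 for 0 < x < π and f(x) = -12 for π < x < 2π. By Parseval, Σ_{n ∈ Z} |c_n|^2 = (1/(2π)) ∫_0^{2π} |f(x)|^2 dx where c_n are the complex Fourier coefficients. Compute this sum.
Σ |c_n|^2 = 169/2

Parseval equates the L^2 energy of f (normalised by 1/(2π)) with the ℓ^2 sum of its Fourier coefficients: (1/(2π)) ∫_0^{2π} |f|^2 = Σ |c_n|^2.
Compute the left side: (1/(2π)) [∫_0^π 5^2 dx + ∫_π^{2π} (-12)^2 dx] = (1/(2π)) · (25π + 144π) = (25 + 144)/2 = 169/2.
So Σ_{n ∈ Z} |c_n|^2 = 169/2.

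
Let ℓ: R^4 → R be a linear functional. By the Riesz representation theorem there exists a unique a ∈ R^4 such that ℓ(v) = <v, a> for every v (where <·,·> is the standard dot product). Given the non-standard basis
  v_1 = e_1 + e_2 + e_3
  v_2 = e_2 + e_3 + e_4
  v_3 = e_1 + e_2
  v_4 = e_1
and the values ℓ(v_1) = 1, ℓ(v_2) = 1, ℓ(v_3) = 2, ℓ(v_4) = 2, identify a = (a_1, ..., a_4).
a = (2, 0, -1, 2)

Write a = (a_1, ..., a_4) in the standard basis. For each basis vector v_i, ℓ(v_i) = <v_i, a> is a linear equation in the a_j's. Collect the n equations into a matrix system V a = ℓ, where row i of V is v_i (expressed in the standard basis). Since V is invertible (lower-triangular with 1s on the diagonal, up to permutation), solve by back-substitution:
  V =
[[1, 1, 1, 0],
 [0, 1, 1, 1],
 [1, 1, 0, 0],
 [1, 0, 0, 0]]
  V a = (1, 1, 2, 2)
Solving gives a = (2, 0, -1, 2).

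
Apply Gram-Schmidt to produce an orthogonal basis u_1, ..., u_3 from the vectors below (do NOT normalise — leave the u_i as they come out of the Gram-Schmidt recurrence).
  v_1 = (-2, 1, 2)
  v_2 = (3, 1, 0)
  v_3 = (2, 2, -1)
Orthogonal basis:
  u_1 = (-2, 1, 2)
  u_2 = (17/9, 14/9, 10/9)
  u_3 = (-2/5, 6/5, -1)

Apply the Gram-Schmidt recurrence
  u_1 = v_1
  u_i = v_i − Σ_{j<i} ((v_i · u_j) / (u_j · u_j)) · u_j.

Step by step this gives:
  u_1 = (-2, 1, 2)
  u_2 = (17/9, 14/9, 10/9)
  u_3 = (-2/5, 6/5, -1)

Orthogonality check:
  u_2 · u_1 = 0 (should be 0)
  u_3 · u_1 = 0 (should be 0)
  u_3 · u_2 = 0 (should be 0)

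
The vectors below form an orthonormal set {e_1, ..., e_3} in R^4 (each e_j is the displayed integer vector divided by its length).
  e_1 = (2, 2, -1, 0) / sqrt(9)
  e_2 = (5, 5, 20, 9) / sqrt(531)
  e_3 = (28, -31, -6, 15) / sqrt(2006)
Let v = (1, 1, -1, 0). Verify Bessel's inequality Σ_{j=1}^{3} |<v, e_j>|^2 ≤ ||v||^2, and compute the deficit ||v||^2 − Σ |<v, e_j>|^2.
Σ |<v, e_j>|^2 = 101/34; ||v||^2 = 3; deficit = 1/34

Write each e_j = u_j / sqrt(<u_j, u_j>) where u_j is the displayed integer vector. Then <v, e_j> = <v, u_j> / sqrt(<u_j, u_j>), so |<v, e_j>|^2 = <v, u_j>^2 / <u_j, u_j>.
Coefficients: <v, e_1> = 5/sqrt(9), <v, e_2> = -10/sqrt(531), <v, e_3> = 3/sqrt(2006).
Square and sum: Σ |<v, e_j>|^2 = 101/34.
Compute ||v||^2 = v·v = 3.
Deficit = 3 − 101/34 = 1/34 ≥ 0, confirming Bessel's inequality. (The deficit equals ||v − Σ <v,e_j> e_j||^2, the squared distance from v to span{e_j}.)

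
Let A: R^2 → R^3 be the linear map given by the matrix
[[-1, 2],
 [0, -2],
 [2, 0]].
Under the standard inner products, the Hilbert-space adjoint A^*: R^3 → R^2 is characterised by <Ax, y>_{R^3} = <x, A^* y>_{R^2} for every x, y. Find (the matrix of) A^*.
A^* = A^T =
[[-1, 0, 2],
 [2, -2, 0]]

For real matrices with standard dot products, the defining identity <Ax, y> = <x, A^* y> gives (Ax)^T y = x^T (A^*) y, i.e. x^T A^T y = x^T (A^*) y. Since this holds for all x, y, we must have A^* = A^T. Therefore
A^* =
[[-1, 0, 2],
 [2, -2, 0]].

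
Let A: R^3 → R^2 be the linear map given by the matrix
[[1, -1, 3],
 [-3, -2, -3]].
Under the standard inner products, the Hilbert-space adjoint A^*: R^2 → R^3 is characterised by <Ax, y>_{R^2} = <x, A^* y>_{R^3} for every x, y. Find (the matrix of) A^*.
A^* = A^T =
[[1, -3],
 [-1, -2],
 [3, -3]]

For real matrices with standard dot products, the defining identity <Ax, y> = <x, A^* y> gives (Ax)^T y = x^T (A^*) y, i.e. x^T A^T y = x^T (A^*) y. Since this holds for all x, y, we must have A^* = A^T. Therefore
A^* =
[[1, -3],
 [-1, -2],
 [3, -3]].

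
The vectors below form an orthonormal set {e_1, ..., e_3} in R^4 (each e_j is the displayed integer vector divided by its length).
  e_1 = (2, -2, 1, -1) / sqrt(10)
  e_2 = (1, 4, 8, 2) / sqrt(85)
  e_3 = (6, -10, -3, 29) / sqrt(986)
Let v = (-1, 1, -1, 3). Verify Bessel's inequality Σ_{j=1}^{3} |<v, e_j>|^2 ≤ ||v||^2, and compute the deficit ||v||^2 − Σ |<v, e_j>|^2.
Σ |<v, e_j>|^2 = 347/29; ||v||^2 = 12; deficit = 1/29

Write each e_j = u_j / sqrt(<u_j, u_j>) where u_j is the displayed integer vector. Then <v, e_j> = <v, u_j> / sqrt(<u_j, u_j>), so |<v, e_j>|^2 = <v, u_j>^2 / <u_j, u_j>.
Coefficients: <v, e_1> = -8/sqrt(10), <v, e_2> = 1/sqrt(85), <v, e_3> = 74/sqrt(986).
Square and sum: Σ |<v, e_j>|^2 = 347/29.
Compute ||v||^2 = v·v = 12.
Deficit = 12 − 347/29 = 1/29 ≥ 0, confirming Bessel's inequality. (The deficit equals ||v − Σ <v,e_j> e_j||^2, the squared distance from v to span{e_j}.)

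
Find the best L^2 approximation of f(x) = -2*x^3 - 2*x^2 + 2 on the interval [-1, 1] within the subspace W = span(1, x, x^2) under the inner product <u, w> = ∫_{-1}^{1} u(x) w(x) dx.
g(x) = -2*x^2 - 6*x/5 + 2

The best approximation g ∈ W is the orthogonal projection of f onto W. Writing g = a_0 + a_1 x + a_2 x^2, the coefficients solve the normal equations G · a = b where
  G_{ij} = <φ_i, φ_j> and b_i = <f, φ_i>, with φ_0 = 1, φ_1 = x, φ_2 = x^2.
G =
  [2, 0, 2/3]
  [0, 2/3, 0]
  [2/3, 0, 2/5],
b = (8/3, -4/5, 8/15).
Solving gives a_0 = 2, a_1 = -6/5, a_2 = -2, so
  g(x) = -2*x^2 - 6*x/5 + 2.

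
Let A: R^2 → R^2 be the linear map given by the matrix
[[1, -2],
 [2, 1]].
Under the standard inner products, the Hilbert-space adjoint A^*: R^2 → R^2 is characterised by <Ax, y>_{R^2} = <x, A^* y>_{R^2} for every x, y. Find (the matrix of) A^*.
A^* = A^T =
[[1, 2],
 [-2, 1]]

For real matrices with standard dot products, the defining identity <Ax, y> = <x, A^* y> gives (Ax)^T y = x^T (A^*) y, i.e. x^T A^T y = x^T (A^*) y. Since this holds for all x, y, we must have A^* = A^T. Therefore
A^* =
[[1, 2],
 [-2, 1]].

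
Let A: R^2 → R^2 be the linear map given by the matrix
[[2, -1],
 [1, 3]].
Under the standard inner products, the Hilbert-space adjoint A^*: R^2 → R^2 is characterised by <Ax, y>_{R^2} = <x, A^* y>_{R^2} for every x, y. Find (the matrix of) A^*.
A^* = A^T =
[[2, 1],
 [-1, 3]]

For real matrices with standard dot products, the defining identity <Ax, y> = <x, A^* y> gives (Ax)^T y = x^T (A^*) y, i.e. x^T A^T y = x^T (A^*) y. Since this holds for all x, y, we must have A^* = A^T. Therefore
A^* =
[[2, 1],
 [-1, 3]].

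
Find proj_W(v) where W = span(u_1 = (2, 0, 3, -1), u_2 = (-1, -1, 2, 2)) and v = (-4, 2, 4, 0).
proj_W(v) = (-23/34, -33/34, 81/34, 61/34)

Set up U = [u_1 | ... | u_2] ∈ R^(4×2). The projector onto W = col(U) is P = U (U^T U)^(-1) U^T.
Compute U^T U =
  [14, 2]
  [2, 10],
and U^T v = (4, 10).
Solve U^T U · c = U^T v for the coefficients: c = (5/34, 33/34). The projection is proj_W(v) = U c.
Check: (v - proj_W(v)) · u_1 = 0  (should be 0).
Check: (v - proj_W(v)) · u_2 = 0  (should be 0).
Result: proj_W(v) = (-23/34, -33/34, 81/34, 61/34).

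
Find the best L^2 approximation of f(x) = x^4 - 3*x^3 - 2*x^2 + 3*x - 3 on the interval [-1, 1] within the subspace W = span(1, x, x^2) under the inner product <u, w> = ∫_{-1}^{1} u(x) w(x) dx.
g(x) = -8*x^2/7 + 6*x/5 - 108/35

The best approximation g ∈ W is the orthogonal projection of f onto W. Writing g = a_0 + a_1 x + a_2 x^2, the coefficients solve the normal equations G · a = b where
  G_{ij} = <φ_i, φ_j> and b_i = <f, φ_i>, with φ_0 = 1, φ_1 = x, φ_2 = x^2.
G =
  [2, 0, 2/3]
  [0, 2/3, 0]
  [2/3, 0, 2/5],
b = (-104/15, 4/5, -88/35).
Solving gives a_0 = -108/35, a_1 = 6/5, a_2 = -8/7, so
  g(x) = -8*x^2/7 + 6*x/5 - 108/35.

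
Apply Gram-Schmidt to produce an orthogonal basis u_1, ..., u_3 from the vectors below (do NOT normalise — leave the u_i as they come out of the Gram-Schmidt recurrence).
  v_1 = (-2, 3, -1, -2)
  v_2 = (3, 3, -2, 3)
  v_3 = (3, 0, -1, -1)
Orthogonal basis:
  u_1 = (-2, 3, -1, -2)
  u_2 = (26/9, 19/6, -37/18, 26/9)
  u_3 = (1078/557, -168/557, -360/557, -1150/557)

Apply the Gram-Schmidt recurrence
  u_1 = v_1
  u_i = v_i − Σ_{j<i} ((v_i · u_j) / (u_j · u_j)) · u_j.

Step by step this gives:
  u_1 = (-2, 3, -1, -2)
  u_2 = (26/9, 19/6, -37/18, 26/9)
  u_3 = (1078/557, -168/557, -360/557, -1150/557)

Orthogonality check:
  u_2 · u_1 = 0 (should be 0)
  u_3 · u_1 = 0 (should be 0)
  u_3 · u_2 = 0 (should be 0)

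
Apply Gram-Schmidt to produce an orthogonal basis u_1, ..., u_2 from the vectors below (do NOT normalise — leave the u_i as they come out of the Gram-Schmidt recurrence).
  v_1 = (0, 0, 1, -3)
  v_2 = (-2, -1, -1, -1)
Orthogonal basis:
  u_1 = (0, 0, 1, -3)
  u_2 = (-2, -1, -6/5, -2/5)

Apply the Gram-Schmidt recurrence
  u_1 = v_1
  u_i = v_i − Σ_{j<i} ((v_i · u_j) / (u_j · u_j)) · u_j.

Step by step this gives:
  u_1 = (0, 0, 1, -3)
  u_2 = (-2, -1, -6/5, -2/5)

Orthogonality check:
  u_2 · u_1 = 0 (should be 0)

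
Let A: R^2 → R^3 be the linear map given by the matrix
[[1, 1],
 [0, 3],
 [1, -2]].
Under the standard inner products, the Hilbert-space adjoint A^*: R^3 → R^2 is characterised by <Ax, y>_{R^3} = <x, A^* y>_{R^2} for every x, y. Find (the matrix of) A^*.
A^* = A^T =
[[1, 0, 1],
 [1, 3, -2]]

For real matrices with standard dot products, the defining identity <Ax, y> = <x, A^* y> gives (Ax)^T y = x^T (A^*) y, i.e. x^T A^T y = x^T (A^*) y. Since this holds for all x, y, we must have A^* = A^T. Therefore
A^* =
[[1, 0, 1],
 [1, 3, -2]].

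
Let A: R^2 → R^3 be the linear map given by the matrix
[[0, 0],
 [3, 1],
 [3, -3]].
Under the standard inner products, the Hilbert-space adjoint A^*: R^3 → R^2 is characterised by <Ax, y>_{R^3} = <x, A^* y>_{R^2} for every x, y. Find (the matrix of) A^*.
A^* = A^T =
[[0, 3, 3],
 [0, 1, -3]]

For real matrices with standard dot products, the defining identity <Ax, y> = <x, A^* y> gives (Ax)^T y = x^T (A^*) y, i.e. x^T A^T y = x^T (A^*) y. Since this holds for all x, y, we must have A^* = A^T. Therefore
A^* =
[[0, 3, 3],
 [0, 1, -3]].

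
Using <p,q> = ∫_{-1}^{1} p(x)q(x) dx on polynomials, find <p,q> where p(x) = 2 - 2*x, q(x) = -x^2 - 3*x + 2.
<p,q> = 32/3

Expand the product: p(x)·q(x) = 2*x^3 + 4*x^2 - 10*x + 4.
∫_{-1}^{1} of each monomial x^k gives [2/(k+1) if k even, 0 if k odd]. Integrating term-by-term (or equivalently evaluating the antiderivative F(x) = x^4/2 + 4*x^3/3 - 5*x^2 + 4*x at the endpoints):
  F(1) − F(−1) = 5/6 − (-59/6) = 32/3.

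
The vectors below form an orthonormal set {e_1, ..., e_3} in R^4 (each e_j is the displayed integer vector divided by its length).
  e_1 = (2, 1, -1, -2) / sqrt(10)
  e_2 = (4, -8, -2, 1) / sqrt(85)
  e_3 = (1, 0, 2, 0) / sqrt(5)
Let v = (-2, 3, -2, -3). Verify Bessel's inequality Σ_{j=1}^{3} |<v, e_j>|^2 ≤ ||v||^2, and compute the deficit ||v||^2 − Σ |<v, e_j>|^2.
Σ |<v, e_j>|^2 = 3979/170; ||v||^2 = 26; deficit = 441/170

Write each e_j = u_j / sqrt(<u_j, u_j>) where u_j is the displayed integer vector. Then <v, e_j> = <v, u_j> / sqrt(<u_j, u_j>), so |<v, e_j>|^2 = <v, u_j>^2 / <u_j, u_j>.
Coefficients: <v, e_1> = 7/sqrt(10), <v, e_2> = -31/sqrt(85), <v, e_3> = -6/sqrt(5).
Square and sum: Σ |<v, e_j>|^2 = 3979/170.
Compute ||v||^2 = v·v = 26.
Deficit = 26 − 3979/170 = 441/170 ≥ 0, confirming Bessel's inequality. (The deficit equals ||v − Σ <v,e_j> e_j||^2, the squared distance from v to span{e_j}.)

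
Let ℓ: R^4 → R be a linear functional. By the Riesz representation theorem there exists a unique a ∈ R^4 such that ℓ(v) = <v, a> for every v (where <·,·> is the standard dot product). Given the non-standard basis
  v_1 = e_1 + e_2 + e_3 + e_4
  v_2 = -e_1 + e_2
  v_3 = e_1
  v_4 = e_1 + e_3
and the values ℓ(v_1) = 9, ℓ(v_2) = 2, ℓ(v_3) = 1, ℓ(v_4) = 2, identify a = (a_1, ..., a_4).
a = (1, 3, 1, 4)

Write a = (a_1, ..., a_4) in the standard basis. For each basis vector v_i, ℓ(v_i) = <v_i, a> is a linear equation in the a_j's. Collect the n equations into a matrix system V a = ℓ, where row i of V is v_i (expressed in the standard basis). Since V is invertible (lower-triangular with 1s on the diagonal, up to permutation), solve by back-substitution:
  V =
[[1, 1, 1, 1],
 [-1, 1, 0, 0],
 [1, 0, 0, 0],
 [1, 0, 1, 0]]
  V a = (9, 2, 1, 2)
Solving gives a = (1, 3, 1, 4).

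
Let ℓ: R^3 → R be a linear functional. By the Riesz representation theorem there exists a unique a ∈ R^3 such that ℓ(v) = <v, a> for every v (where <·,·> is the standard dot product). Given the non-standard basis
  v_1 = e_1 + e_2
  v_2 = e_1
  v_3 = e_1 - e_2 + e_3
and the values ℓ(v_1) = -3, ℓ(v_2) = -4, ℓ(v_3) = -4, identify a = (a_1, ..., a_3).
a = (-4, 1, 1)

Write a = (a_1, ..., a_3) in the standard basis. For each basis vector v_i, ℓ(v_i) = <v_i, a> is a linear equation in the a_j's. Collect the n equations into a matrix system V a = ℓ, where row i of V is v_i (expressed in the standard basis). Since V is invertible (lower-triangular with 1s on the diagonal, up to permutation), solve by back-substitution:
  V =
[[1, 1, 0],
 [1, 0, 0],
 [1, -1, 1]]
  V a = (-3, -4, -4)
Solving gives a = (-4, 1, 1).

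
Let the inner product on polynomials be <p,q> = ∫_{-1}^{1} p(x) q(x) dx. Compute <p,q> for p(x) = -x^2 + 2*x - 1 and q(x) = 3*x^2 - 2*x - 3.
<p,q> = 32/15

Expand the product: p(x)·q(x) = -3*x^4 + 8*x^3 - 4*x^2 - 4*x + 3.
∫_{-1}^{1} of each monomial x^k gives [2/(k+1) if k even, 0 if k odd]. Integrating term-by-term (or equivalently evaluating the antiderivative F(x) = -3*x^5/5 + 2*x^4 - 4*x^3/3 - 2*x^2 + 3*x at the endpoints):
  F(1) − F(−1) = 16/15 − (-16/15) = 32/15.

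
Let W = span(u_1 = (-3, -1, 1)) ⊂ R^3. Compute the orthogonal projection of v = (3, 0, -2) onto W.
proj_W(v) = (3, 1, -1)

Set up U = [u_1 | ... | u_1] ∈ R^(3×1). The projector onto W = col(U) is P = U (U^T U)^(-1) U^T.
Compute U^T U =
  [11],
and U^T v = (-11).
Solve U^T U · c = U^T v for the coefficients: c = (-1). The projection is proj_W(v) = U c.
Check: (v - proj_W(v)) · u_1 = 0  (should be 0).
Result: proj_W(v) = (3, 1, -1).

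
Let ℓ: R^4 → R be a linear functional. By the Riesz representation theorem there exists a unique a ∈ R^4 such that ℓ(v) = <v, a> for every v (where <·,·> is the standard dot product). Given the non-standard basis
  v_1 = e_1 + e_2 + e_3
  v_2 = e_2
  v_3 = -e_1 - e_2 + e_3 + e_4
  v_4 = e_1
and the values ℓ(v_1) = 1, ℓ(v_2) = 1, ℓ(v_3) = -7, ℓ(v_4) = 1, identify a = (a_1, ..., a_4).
a = (1, 1, -1, -4)

Write a = (a_1, ..., a_4) in the standard basis. For each basis vector v_i, ℓ(v_i) = <v_i, a> is a linear equation in the a_j's. Collect the n equations into a matrix system V a = ℓ, where row i of V is v_i (expressed in the standard basis). Since V is invertible (lower-triangular with 1s on the diagonal, up to permutation), solve by back-substitution:
  V =
[[1, 1, 1, 0],
 [0, 1, 0, 0],
 [-1, -1, 1, 1],
 [1, 0, 0, 0]]
  V a = (1, 1, -7, 1)
Solving gives a = (1, 1, -1, -4).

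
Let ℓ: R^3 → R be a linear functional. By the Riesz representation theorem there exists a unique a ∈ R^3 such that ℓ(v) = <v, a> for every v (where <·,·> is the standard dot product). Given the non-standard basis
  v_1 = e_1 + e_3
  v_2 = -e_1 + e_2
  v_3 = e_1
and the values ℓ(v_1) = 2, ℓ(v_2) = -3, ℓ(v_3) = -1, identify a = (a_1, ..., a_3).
a = (-1, -4, 3)

Write a = (a_1, ..., a_3) in the standard basis. For each basis vector v_i, ℓ(v_i) = <v_i, a> is a linear equation in the a_j's. Collect the n equations into a matrix system V a = ℓ, where row i of V is v_i (expressed in the standard basis). Since V is invertible (lower-triangular with 1s on the diagonal, up to permutation), solve by back-substitution:
  V =
[[1, 0, 1],
 [-1, 1, 0],
 [1, 0, 0]]
  V a = (2, -3, -1)
Solving gives a = (-1, -4, 3).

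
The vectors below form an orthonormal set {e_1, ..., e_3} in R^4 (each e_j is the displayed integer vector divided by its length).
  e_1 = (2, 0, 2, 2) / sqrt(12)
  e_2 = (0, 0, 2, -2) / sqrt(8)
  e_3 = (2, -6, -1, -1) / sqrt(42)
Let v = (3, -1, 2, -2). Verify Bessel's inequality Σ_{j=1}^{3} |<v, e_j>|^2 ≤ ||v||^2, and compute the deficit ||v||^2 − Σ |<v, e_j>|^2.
Σ |<v, e_j>|^2 = 101/7; ||v||^2 = 18; deficit = 25/7

Write each e_j = u_j / sqrt(<u_j, u_j>) where u_j is the displayed integer vector. Then <v, e_j> = <v, u_j> / sqrt(<u_j, u_j>), so |<v, e_j>|^2 = <v, u_j>^2 / <u_j, u_j>.
Coefficients: <v, e_1> = 6/sqrt(12), <v, e_2> = 8/sqrt(8), <v, e_3> = 12/sqrt(42).
Square and sum: Σ |<v, e_j>|^2 = 101/7.
Compute ||v||^2 = v·v = 18.
Deficit = 18 − 101/7 = 25/7 ≥ 0, confirming Bessel's inequality. (The deficit equals ||v − Σ <v,e_j> e_j||^2, the squared distance from v to span{e_j}.)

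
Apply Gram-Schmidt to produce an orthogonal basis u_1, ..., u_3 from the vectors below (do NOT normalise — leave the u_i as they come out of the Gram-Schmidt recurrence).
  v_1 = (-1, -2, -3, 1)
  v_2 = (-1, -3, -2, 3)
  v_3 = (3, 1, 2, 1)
Orthogonal basis:
  u_1 = (-1, -2, -3, 1)
  u_2 = (1/15, -13/15, 6/5, 29/15)
  u_3 = (204/89, 18/89, -66/89, 42/89)

Apply the Gram-Schmidt recurrence
  u_1 = v_1
  u_i = v_i − Σ_{j<i} ((v_i · u_j) / (u_j · u_j)) · u_j.

Step by step this gives:
  u_1 = (-1, -2, -3, 1)
  u_2 = (1/15, -13/15, 6/5, 29/15)
  u_3 = (204/89, 18/89, -66/89, 42/89)

Orthogonality check:
  u_2 · u_1 = 0 (should be 0)
  u_3 · u_1 = 0 (should be 0)
  u_3 · u_2 = 0 (should be 0)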